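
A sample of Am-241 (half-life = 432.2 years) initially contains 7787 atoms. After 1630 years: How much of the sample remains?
N = N₀(1/2)^(t/t½) = 570.2 atoms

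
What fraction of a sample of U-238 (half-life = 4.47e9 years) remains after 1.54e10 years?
N/N₀ = (1/2)^(t/t½) = 0.09181 = 9.18%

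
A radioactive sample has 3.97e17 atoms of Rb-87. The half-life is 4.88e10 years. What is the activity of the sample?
A = λN = 5.639e6 decays/year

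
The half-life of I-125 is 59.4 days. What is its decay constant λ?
λ = ln(2)/t½ = 0.01167 day⁻¹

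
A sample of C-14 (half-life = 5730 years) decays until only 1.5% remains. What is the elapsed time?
t = t½ × log₂(N₀/N) = 34720 years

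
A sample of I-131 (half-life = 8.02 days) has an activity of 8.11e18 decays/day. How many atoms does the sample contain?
N = A/λ = 9.384e19 atoms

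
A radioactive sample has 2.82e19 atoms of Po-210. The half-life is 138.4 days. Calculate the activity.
A = λN = 1.412e17 decays/day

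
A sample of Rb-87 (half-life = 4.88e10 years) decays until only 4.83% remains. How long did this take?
t = t½ × log₂(N₀/N) = 2.133e11 years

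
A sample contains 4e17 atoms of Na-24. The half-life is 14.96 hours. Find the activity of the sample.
A = λN = 1.853e16 decays/hour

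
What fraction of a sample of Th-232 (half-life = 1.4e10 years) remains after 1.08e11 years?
N/N₀ = (1/2)^(t/t½) = 0.004762 = 0.476%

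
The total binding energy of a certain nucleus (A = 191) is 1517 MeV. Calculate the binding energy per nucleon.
B.E./A = 1517/191 = 7.942 MeV/nucleon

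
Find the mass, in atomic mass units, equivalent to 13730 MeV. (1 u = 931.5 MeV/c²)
m = E/c² = 14.74 u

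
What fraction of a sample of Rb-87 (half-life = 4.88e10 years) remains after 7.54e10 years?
N/N₀ = (1/2)^(t/t½) = 0.3427 = 34.3%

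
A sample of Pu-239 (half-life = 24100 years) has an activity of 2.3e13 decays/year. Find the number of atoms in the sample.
N = A/λ = 7.997e17 atoms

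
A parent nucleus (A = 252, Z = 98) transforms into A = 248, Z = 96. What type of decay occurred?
ΔA = -4, ΔZ = -2 ⇒ alpha decay (α)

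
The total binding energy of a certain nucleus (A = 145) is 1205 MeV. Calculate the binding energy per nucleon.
B.E./A = 1205/145 = 8.31 MeV/nucleon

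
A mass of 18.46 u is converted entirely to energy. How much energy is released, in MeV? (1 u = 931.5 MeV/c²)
E = mc² = 17200 MeV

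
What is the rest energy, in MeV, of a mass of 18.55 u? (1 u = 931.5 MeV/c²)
E = mc² = 17280 MeV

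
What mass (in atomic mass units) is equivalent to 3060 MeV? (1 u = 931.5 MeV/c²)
m = E/c² = 3.285 u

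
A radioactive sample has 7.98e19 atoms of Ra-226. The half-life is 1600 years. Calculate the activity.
A = λN = 3.457e16 decays/year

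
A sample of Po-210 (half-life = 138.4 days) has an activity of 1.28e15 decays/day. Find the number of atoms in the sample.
N = A/λ = 2.556e17 atoms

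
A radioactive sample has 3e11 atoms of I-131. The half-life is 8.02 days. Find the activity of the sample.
A = λN = 2.593e10 decays/day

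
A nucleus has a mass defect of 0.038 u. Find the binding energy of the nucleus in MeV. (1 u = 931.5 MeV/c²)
B.E. = Δm × 931.5 = 35.4 MeV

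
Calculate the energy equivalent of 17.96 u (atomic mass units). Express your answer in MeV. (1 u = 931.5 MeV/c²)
E = mc² = 16730 MeV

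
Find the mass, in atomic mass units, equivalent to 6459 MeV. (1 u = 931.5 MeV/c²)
m = E/c² = 6.934 u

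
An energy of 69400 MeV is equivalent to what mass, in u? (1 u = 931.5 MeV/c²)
m = E/c² = 74.5 u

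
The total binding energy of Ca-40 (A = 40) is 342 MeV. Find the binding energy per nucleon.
B.E./A = 342/40 = 8.55 MeV/nucleon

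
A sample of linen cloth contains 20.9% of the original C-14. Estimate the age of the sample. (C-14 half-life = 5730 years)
Age = t½ × log₂(1/ratio) = 12940 years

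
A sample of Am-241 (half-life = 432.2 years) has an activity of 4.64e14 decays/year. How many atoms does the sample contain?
N = A/λ = 2.893e17 atoms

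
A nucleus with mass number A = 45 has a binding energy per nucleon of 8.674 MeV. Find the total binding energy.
B.E. = 8.674 × 45 = 390.3 MeV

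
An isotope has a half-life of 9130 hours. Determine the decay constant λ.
λ = ln(2)/t½ = 7.592e-5 hour⁻¹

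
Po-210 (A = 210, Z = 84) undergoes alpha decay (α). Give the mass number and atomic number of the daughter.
Daughter: A = 206, Z = 82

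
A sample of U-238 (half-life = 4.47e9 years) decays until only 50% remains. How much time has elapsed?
t = t½ × log₂(N₀/N) = 4.47e9 years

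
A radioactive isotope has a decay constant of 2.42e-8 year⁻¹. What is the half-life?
t½ = ln(2)/λ = 2.864e7 years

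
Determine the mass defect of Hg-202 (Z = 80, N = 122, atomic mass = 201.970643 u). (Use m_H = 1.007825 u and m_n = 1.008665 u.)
Δm = Z·m_H + N·m_n − M = 1.712 u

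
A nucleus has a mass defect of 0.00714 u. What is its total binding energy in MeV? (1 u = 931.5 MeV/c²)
B.E. = Δm × 931.5 = 6.651 MeV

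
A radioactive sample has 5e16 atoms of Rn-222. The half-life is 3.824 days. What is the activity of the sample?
A = λN = 9.063e15 decays/day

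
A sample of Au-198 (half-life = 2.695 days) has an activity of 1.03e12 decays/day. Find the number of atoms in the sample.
N = A/λ = 4.005e12 atoms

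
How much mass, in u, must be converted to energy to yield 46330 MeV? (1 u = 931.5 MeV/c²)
m = E/c² = 49.74 u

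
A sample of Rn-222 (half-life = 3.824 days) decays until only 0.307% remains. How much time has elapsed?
t = t½ × log₂(N₀/N) = 31.92 days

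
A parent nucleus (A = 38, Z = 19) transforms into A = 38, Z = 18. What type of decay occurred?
ΔA = 0, ΔZ = -1 ⇒ beta-plus decay (β⁺) or electron capture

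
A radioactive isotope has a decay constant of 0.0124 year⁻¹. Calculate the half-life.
t½ = ln(2)/λ = 55.9 years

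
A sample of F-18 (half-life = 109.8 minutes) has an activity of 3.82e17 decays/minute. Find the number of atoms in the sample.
N = A/λ = 6.051e19 atoms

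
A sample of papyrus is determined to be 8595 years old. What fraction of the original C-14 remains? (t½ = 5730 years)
N/N₀ = (1/2)^(t/t½) = 0.3536 = 35.4%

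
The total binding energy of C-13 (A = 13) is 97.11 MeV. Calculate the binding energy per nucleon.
B.E./A = 97.11/13 = 7.47 MeV/nucleon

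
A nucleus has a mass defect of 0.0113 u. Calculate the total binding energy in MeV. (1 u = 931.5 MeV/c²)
B.E. = Δm × 931.5 = 10.53 MeV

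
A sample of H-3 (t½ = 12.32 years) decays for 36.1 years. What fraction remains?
N/N₀ = (1/2)^(t/t½) = 0.1312 = 13.1%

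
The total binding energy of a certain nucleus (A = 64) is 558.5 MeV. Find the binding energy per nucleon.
B.E./A = 558.5/64 = 8.727 MeV/nucleon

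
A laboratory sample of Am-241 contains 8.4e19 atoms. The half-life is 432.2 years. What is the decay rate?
A = λN = 1.347e17 decays/year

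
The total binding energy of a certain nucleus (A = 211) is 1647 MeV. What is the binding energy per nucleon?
B.E./A = 1647/211 = 7.806 MeV/nucleon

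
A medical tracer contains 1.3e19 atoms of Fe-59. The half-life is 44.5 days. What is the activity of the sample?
A = λN = 2.025e17 decays/day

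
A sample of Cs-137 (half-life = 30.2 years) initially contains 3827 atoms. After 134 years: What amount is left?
N = N₀(1/2)^(t/t½) = 176.7 atoms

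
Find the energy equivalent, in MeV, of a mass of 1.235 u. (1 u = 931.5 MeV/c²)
E = mc² = 1150 MeV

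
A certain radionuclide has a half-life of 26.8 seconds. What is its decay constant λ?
λ = ln(2)/t½ = 0.02586 second⁻¹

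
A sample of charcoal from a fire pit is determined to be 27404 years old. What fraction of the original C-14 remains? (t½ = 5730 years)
N/N₀ = (1/2)^(t/t½) = 0.03633 = 3.63%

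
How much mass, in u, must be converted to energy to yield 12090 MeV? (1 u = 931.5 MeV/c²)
m = E/c² = 12.98 u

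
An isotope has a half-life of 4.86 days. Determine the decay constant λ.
λ = ln(2)/t½ = 0.1426 day⁻¹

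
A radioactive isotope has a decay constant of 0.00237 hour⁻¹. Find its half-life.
t½ = ln(2)/λ = 292.5 hours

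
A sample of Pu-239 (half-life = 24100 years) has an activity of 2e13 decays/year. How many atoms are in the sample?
N = A/λ = 6.954e17 atoms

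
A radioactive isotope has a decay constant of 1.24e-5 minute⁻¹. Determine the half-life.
t½ = ln(2)/λ = 55900 minutes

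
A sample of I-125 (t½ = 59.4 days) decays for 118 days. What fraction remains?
N/N₀ = (1/2)^(t/t½) = 0.2523 = 25.2%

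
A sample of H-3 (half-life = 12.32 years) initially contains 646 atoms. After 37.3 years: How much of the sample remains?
N = N₀(1/2)^(t/t½) = 79.22 atoms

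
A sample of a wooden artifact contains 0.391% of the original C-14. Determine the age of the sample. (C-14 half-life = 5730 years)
Age = t½ × log₂(1/ratio) = 45830 years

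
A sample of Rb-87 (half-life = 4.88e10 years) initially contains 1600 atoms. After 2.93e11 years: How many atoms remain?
N = N₀(1/2)^(t/t½) = 24.93 atoms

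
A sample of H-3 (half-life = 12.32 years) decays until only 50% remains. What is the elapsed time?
t = t½ × log₂(N₀/N) = 12.32 years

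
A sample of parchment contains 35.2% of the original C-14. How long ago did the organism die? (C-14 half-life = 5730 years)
Age = t½ × log₂(1/ratio) = 8631 years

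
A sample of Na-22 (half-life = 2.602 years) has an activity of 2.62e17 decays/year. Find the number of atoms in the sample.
N = A/λ = 9.835e17 atoms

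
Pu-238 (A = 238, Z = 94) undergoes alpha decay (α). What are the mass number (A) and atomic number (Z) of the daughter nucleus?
Daughter: A = 234, Z = 92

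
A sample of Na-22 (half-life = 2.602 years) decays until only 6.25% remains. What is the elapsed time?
t = t½ × log₂(N₀/N) = 10.41 years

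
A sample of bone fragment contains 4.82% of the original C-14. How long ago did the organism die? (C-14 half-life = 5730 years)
Age = t½ × log₂(1/ratio) = 25070 years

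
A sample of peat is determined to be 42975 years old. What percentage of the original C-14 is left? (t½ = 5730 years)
N/N₀ = (1/2)^(t/t½) = 0.005524 = 0.552%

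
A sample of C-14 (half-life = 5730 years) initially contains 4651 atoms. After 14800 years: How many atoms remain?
N = N₀(1/2)^(t/t½) = 776.3 atoms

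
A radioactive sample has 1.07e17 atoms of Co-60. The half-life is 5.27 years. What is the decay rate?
A = λN = 1.407e16 decays/year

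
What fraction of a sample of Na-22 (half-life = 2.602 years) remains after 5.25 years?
N/N₀ = (1/2)^(t/t½) = 0.247 = 24.7%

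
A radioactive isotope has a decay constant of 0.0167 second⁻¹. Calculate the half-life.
t½ = ln(2)/λ = 41.51 seconds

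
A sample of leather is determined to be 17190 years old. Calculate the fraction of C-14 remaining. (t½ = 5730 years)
N/N₀ = (1/2)^(t/t½) = 0.125 = 12.5%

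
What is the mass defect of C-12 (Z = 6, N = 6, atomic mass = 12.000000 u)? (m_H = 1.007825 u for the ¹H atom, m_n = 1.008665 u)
Δm = Z·m_H + N·m_n − M = 0.09894 u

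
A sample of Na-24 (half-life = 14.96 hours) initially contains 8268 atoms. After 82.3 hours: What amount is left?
N = N₀(1/2)^(t/t½) = 182.5 atoms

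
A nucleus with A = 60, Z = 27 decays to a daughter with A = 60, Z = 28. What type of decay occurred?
ΔA = 0, ΔZ = +1 ⇒ beta-minus decay (β⁻)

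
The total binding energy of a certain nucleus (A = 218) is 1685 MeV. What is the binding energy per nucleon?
B.E./A = 1685/218 = 7.729 MeV/nucleon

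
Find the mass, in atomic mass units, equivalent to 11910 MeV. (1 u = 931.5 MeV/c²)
m = E/c² = 12.79 u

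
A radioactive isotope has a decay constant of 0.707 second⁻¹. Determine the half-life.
t½ = ln(2)/λ = 0.9804 seconds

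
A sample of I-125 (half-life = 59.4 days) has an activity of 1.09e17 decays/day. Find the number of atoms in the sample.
N = A/λ = 9.341e18 atoms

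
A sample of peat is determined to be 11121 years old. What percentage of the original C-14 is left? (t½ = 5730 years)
N/N₀ = (1/2)^(t/t½) = 0.2605 = 26%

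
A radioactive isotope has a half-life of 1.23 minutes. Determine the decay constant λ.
λ = ln(2)/t½ = 0.5635 minute⁻¹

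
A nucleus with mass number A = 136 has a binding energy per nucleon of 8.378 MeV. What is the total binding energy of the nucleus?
B.E. = 8.378 × 136 = 1139 MeV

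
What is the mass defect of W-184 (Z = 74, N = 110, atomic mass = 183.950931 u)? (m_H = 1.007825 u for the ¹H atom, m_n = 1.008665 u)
Δm = Z·m_H + N·m_n − M = 1.581 u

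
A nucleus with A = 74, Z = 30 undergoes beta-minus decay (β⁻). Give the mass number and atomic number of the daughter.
Daughter: A = 74, Z = 31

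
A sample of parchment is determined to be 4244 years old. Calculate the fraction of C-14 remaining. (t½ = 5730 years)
N/N₀ = (1/2)^(t/t½) = 0.5985 = 59.8%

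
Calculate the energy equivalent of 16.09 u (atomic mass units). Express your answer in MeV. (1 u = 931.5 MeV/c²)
E = mc² = 14990 MeV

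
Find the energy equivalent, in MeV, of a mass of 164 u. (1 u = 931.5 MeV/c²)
E = mc² = 1.528e5 MeV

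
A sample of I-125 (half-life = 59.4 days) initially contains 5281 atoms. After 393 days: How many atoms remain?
N = N₀(1/2)^(t/t½) = 53.83 atoms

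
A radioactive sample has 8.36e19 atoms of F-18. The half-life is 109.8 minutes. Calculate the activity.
A = λN = 5.278e17 decays/minute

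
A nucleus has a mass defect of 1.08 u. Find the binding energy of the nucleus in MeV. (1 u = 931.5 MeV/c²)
B.E. = Δm × 931.5 = 1006 MeV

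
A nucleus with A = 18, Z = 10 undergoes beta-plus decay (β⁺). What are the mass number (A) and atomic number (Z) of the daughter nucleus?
Daughter: A = 18, Z = 9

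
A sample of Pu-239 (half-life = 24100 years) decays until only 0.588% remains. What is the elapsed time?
t = t½ × log₂(N₀/N) = 1.786e5 years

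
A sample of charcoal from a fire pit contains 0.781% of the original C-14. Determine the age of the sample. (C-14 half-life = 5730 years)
Age = t½ × log₂(1/ratio) = 40110 years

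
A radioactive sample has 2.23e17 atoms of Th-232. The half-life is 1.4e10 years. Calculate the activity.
A = λN = 1.104e7 decays/year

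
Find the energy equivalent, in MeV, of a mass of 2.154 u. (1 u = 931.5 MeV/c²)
E = mc² = 2006 MeV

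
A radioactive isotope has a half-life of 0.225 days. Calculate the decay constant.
λ = ln(2)/t½ = 3.081 day⁻¹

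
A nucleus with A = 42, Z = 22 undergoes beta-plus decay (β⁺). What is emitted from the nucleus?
β⁺: positron (e⁺) + neutrino (νₑ)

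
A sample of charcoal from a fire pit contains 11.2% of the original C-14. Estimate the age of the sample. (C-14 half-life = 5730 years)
Age = t½ × log₂(1/ratio) = 18100 years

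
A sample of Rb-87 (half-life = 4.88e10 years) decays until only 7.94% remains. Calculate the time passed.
t = t½ × log₂(N₀/N) = 1.784e11 years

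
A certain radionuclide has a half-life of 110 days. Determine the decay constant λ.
λ = ln(2)/t½ = 0.006301 day⁻¹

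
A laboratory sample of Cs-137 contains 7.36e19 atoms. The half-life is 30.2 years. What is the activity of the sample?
A = λN = 1.689e18 decays/year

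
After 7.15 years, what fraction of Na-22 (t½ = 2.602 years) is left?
N/N₀ = (1/2)^(t/t½) = 0.1489 = 14.9%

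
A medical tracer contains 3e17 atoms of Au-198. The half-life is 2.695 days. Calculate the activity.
A = λN = 7.716e16 decays/day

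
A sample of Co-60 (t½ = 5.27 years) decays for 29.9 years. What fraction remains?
N/N₀ = (1/2)^(t/t½) = 0.01959 = 1.96%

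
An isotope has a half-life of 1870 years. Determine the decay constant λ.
λ = ln(2)/t½ = 3.707e-4 year⁻¹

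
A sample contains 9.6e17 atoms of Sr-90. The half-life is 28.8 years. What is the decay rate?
A = λN = 2.31e16 decays/year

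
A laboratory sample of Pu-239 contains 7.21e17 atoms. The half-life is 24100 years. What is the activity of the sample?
A = λN = 2.074e13 decays/year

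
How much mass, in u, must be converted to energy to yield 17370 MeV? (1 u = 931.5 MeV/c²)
m = E/c² = 18.65 u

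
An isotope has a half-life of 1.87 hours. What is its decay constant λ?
λ = ln(2)/t½ = 0.3707 hour⁻¹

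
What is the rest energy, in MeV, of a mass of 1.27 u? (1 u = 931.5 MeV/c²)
E = mc² = 1183 MeV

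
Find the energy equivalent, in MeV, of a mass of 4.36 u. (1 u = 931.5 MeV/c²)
E = mc² = 4061 MeV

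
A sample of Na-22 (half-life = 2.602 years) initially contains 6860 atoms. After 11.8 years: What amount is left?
N = N₀(1/2)^(t/t½) = 295.9 atoms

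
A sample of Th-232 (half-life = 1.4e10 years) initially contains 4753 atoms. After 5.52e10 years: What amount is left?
N = N₀(1/2)^(t/t½) = 309.1 atoms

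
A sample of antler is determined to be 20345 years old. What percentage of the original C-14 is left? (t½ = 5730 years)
N/N₀ = (1/2)^(t/t½) = 0.08534 = 8.53%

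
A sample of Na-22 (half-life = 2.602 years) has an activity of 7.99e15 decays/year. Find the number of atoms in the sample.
N = A/λ = 2.999e16 atoms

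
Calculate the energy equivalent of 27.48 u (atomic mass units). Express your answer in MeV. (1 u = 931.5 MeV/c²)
E = mc² = 25600 MeV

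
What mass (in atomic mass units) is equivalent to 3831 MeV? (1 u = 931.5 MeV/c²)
m = E/c² = 4.113 u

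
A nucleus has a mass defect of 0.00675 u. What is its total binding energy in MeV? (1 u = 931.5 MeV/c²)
B.E. = Δm × 931.5 = 6.288 MeV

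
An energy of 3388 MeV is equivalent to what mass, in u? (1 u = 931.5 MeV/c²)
m = E/c² = 3.637 u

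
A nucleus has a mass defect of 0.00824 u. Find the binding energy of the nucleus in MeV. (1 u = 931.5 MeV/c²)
B.E. = Δm × 931.5 = 7.676 MeV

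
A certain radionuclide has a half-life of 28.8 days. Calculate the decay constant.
λ = ln(2)/t½ = 0.02407 day⁻¹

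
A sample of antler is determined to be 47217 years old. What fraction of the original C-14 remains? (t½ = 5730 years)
N/N₀ = (1/2)^(t/t½) = 0.003307 = 0.331%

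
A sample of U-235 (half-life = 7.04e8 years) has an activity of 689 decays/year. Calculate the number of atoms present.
N = A/λ = 6.998e11 atoms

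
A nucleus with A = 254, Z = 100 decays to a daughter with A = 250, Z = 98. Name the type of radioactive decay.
ΔA = -4, ΔZ = -2 ⇒ alpha decay (α)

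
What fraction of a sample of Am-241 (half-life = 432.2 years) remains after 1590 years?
N/N₀ = (1/2)^(t/t½) = 0.07808 = 7.81%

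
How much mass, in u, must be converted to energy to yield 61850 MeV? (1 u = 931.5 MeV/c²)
m = E/c² = 66.4 u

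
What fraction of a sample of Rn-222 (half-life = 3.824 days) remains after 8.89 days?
N/N₀ = (1/2)^(t/t½) = 0.1996 = 20%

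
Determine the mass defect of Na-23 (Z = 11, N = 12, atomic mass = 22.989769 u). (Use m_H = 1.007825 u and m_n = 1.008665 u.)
Δm = Z·m_H + N·m_n − M = 0.2003 u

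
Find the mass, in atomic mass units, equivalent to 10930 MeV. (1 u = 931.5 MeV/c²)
m = E/c² = 11.73 u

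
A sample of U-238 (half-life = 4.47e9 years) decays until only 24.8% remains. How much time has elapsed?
t = t½ × log₂(N₀/N) = 8.992e9 years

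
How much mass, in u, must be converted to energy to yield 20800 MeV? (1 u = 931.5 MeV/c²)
m = E/c² = 22.33 u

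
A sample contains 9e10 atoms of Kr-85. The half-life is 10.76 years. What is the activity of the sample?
A = λN = 5.798e9 decays/year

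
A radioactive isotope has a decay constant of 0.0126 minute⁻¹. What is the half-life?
t½ = ln(2)/λ = 55.01 minutes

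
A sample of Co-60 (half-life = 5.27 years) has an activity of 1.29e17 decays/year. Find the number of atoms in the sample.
N = A/λ = 9.808e17 atoms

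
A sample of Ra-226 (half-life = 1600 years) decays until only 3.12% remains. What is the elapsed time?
t = t½ × log₂(N₀/N) = 8004 years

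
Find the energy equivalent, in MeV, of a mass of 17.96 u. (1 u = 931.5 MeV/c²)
E = mc² = 16730 MeV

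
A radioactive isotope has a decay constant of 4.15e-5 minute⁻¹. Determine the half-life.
t½ = ln(2)/λ = 16700 minutes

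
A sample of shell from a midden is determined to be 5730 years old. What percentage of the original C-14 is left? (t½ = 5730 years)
N/N₀ = (1/2)^(t/t½) = 0.5 = 50%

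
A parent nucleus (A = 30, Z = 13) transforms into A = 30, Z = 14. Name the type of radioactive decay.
ΔA = 0, ΔZ = +1 ⇒ beta-minus decay (β⁻)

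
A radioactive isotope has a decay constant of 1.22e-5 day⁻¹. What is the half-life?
t½ = ln(2)/λ = 56820 days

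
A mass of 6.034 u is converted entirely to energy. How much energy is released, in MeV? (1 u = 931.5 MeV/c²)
E = mc² = 5621 MeV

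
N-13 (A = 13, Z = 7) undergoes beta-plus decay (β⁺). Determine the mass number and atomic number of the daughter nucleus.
Daughter: A = 13, Z = 6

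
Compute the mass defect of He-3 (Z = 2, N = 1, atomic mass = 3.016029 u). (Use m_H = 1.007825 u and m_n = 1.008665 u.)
Δm = Z·m_H + N·m_n − M = 0.008286 u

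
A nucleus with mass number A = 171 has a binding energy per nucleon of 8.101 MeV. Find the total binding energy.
B.E. = 8.101 × 171 = 1385 MeV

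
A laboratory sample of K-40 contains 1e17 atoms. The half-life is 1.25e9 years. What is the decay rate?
A = λN = 5.545e7 decays/year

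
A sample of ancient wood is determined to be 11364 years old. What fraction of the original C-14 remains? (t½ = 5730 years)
N/N₀ = (1/2)^(t/t½) = 0.2529 = 25.3%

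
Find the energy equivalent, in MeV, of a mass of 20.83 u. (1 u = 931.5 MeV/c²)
E = mc² = 19400 MeV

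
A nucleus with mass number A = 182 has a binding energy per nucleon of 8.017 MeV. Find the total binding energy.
B.E. = 8.017 × 182 = 1459 MeV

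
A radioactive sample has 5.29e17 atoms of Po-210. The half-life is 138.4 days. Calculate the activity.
A = λN = 2.649e15 decays/day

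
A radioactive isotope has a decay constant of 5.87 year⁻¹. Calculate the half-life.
t½ = ln(2)/λ = 0.1181 years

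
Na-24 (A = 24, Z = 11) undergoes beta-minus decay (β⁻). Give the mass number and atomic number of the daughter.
Daughter: A = 24, Z = 12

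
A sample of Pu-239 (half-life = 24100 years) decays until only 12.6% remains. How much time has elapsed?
t = t½ × log₂(N₀/N) = 72020 years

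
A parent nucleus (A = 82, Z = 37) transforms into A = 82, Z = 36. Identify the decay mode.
ΔA = 0, ΔZ = -1 ⇒ beta-plus decay (β⁺) or electron capture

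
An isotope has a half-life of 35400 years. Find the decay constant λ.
λ = ln(2)/t½ = 1.958e-5 year⁻¹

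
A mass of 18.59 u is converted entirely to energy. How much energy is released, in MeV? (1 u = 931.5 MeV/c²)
E = mc² = 17320 MeV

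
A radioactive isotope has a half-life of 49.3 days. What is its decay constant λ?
λ = ln(2)/t½ = 0.01406 day⁻¹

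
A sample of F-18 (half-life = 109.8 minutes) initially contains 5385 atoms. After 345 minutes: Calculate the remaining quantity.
N = N₀(1/2)^(t/t½) = 610 atoms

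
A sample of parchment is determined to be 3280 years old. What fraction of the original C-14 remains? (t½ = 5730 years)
N/N₀ = (1/2)^(t/t½) = 0.6725 = 67.2%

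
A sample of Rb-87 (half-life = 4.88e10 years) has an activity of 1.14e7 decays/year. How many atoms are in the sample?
N = A/λ = 8.026e17 atoms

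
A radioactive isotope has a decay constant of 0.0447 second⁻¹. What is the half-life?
t½ = ln(2)/λ = 15.51 seconds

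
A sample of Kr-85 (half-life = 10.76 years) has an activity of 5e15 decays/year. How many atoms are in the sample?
N = A/λ = 7.762e16 atoms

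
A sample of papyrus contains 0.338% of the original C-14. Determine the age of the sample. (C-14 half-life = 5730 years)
Age = t½ × log₂(1/ratio) = 47040 years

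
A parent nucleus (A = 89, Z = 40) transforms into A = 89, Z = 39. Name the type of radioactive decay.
ΔA = 0, ΔZ = -1 ⇒ beta-plus decay (β⁺) or electron capture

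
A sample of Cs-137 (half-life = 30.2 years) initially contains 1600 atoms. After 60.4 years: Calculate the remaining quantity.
N = N₀(1/2)^(t/t½) = 400 atoms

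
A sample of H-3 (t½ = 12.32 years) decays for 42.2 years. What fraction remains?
N/N₀ = (1/2)^(t/t½) = 0.09308 = 9.31%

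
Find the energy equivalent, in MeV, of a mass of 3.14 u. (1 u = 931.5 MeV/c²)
E = mc² = 2925 MeV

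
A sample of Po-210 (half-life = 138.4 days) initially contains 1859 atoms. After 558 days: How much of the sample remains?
N = N₀(1/2)^(t/t½) = 113.7 atoms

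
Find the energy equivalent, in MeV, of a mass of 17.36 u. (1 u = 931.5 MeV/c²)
E = mc² = 16170 MeV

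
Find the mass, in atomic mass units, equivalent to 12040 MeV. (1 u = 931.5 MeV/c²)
m = E/c² = 12.93 u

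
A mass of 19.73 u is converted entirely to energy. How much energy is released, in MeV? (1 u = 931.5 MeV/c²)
E = mc² = 18380 MeV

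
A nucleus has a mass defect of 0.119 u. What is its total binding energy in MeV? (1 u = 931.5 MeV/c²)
B.E. = Δm × 931.5 = 110.8 MeV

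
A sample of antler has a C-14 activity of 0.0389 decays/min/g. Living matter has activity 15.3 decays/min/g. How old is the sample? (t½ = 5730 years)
Age = t½ × log₂(A₀/A) = 49390 years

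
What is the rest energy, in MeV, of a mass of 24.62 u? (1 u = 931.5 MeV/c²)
E = mc² = 22930 MeV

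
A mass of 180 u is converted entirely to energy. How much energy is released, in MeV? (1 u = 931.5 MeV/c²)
E = mc² = 1.677e5 MeV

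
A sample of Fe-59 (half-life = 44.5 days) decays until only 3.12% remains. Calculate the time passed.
t = t½ × log₂(N₀/N) = 222.6 days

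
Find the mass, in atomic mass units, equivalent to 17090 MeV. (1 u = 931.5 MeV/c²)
m = E/c² = 18.35 u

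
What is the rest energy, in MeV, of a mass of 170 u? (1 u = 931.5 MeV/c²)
E = mc² = 1.584e5 MeV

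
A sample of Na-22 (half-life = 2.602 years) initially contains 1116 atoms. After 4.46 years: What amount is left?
N = N₀(1/2)^(t/t½) = 340.2 atoms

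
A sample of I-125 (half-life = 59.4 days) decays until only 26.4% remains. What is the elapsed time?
t = t½ × log₂(N₀/N) = 114.1 days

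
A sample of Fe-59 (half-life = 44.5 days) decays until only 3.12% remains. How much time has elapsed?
t = t½ × log₂(N₀/N) = 222.6 days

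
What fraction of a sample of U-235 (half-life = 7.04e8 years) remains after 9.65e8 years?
N/N₀ = (1/2)^(t/t½) = 0.3867 = 38.7%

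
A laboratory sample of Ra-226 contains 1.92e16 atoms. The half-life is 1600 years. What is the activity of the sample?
A = λN = 8.318e12 decays/year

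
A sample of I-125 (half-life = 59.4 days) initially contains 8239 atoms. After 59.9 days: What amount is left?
N = N₀(1/2)^(t/t½) = 4096 atoms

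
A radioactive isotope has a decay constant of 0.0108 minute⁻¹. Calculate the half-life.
t½ = ln(2)/λ = 64.18 minutes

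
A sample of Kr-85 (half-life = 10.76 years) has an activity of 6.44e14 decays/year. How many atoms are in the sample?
N = A/λ = 9.997e15 atoms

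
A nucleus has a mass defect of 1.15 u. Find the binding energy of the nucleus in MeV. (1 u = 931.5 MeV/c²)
B.E. = Δm × 931.5 = 1071 MeV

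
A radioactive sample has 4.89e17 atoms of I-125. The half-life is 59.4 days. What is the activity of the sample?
A = λN = 5.706e15 decays/day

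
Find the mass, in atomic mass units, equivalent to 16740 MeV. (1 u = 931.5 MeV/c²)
m = E/c² = 17.97 u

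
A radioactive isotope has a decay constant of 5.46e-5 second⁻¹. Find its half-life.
t½ = ln(2)/λ = 12700 seconds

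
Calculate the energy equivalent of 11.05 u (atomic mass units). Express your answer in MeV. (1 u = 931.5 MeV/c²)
E = mc² = 10290 MeV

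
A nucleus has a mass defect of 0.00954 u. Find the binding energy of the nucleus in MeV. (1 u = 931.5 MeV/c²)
B.E. = Δm × 931.5 = 8.887 MeV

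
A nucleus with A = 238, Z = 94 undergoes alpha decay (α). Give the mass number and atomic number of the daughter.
Daughter: A = 234, Z = 92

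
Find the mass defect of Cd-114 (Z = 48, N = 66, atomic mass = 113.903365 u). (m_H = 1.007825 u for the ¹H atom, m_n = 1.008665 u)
Δm = Z·m_H + N·m_n − M = 1.044 u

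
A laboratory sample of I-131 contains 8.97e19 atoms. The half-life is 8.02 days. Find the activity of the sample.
A = λN = 7.753e18 decays/day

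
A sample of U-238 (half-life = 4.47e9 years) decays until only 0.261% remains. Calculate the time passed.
t = t½ × log₂(N₀/N) = 3.836e10 years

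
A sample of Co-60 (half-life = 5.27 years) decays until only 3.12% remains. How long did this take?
t = t½ × log₂(N₀/N) = 26.36 years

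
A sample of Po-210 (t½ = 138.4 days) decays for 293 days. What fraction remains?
N/N₀ = (1/2)^(t/t½) = 0.2305 = 23.1%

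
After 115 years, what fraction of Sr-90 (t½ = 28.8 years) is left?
N/N₀ = (1/2)^(t/t½) = 0.0628 = 6.28%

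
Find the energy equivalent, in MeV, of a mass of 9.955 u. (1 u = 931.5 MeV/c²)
E = mc² = 9273 MeV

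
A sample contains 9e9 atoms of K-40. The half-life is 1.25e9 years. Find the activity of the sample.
A = λN = 4.991 decays/year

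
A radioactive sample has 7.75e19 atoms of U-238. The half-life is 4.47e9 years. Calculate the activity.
A = λN = 1.202e10 decays/year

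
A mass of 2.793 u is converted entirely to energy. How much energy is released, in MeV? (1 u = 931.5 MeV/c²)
E = mc² = 2602 MeV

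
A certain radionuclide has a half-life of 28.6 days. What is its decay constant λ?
λ = ln(2)/t½ = 0.02424 day⁻¹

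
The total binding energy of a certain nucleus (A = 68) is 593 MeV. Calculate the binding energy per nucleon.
B.E./A = 593/68 = 8.721 MeV/nucleon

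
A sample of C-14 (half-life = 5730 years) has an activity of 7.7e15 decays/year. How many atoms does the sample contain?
N = A/λ = 6.365e19 atoms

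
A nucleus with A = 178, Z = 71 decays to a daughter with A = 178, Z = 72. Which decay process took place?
ΔA = 0, ΔZ = +1 ⇒ beta-minus decay (β⁻)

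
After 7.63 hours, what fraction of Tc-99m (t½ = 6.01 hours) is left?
N/N₀ = (1/2)^(t/t½) = 0.4148 = 41.5%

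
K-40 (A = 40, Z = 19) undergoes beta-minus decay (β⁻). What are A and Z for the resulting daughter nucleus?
Daughter: A = 40, Z = 20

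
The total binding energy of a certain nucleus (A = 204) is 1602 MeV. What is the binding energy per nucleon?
B.E./A = 1602/204 = 7.853 MeV/nucleon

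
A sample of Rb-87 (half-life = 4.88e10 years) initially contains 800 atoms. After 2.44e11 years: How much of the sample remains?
N = N₀(1/2)^(t/t½) = 25 atoms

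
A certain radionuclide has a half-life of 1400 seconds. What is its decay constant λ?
λ = ln(2)/t½ = 4.951e-4 second⁻¹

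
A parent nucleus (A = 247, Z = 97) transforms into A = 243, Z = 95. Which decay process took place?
ΔA = -4, ΔZ = -2 ⇒ alpha decay (α)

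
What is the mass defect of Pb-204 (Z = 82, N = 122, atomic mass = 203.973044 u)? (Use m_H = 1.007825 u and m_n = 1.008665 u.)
Δm = Z·m_H + N·m_n − M = 1.726 u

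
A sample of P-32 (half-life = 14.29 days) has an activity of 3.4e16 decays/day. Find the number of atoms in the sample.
N = A/λ = 7.009e17 atoms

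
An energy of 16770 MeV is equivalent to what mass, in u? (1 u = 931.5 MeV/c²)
m = E/c² = 18 u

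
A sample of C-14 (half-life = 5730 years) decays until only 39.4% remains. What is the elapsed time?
t = t½ × log₂(N₀/N) = 7700 years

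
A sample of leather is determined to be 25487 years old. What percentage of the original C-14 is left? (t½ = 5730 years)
N/N₀ = (1/2)^(t/t½) = 0.04582 = 4.58%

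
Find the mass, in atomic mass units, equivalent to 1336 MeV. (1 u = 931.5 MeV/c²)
m = E/c² = 1.434 u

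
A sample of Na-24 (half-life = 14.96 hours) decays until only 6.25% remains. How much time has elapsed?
t = t½ × log₂(N₀/N) = 59.84 hours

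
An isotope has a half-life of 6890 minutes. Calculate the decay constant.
λ = ln(2)/t½ = 1.006e-4 minute⁻¹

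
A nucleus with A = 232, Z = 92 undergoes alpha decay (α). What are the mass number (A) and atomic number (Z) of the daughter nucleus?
Daughter: A = 228, Z = 90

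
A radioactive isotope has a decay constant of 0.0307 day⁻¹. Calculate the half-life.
t½ = ln(2)/λ = 22.58 days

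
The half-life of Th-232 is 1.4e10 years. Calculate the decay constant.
λ = ln(2)/t½ = 4.951e-11 year⁻¹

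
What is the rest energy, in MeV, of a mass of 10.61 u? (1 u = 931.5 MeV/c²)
E = mc² = 9883 MeV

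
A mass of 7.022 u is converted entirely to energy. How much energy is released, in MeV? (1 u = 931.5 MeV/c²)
E = mc² = 6541 MeV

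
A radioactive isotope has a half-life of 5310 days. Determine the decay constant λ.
λ = ln(2)/t½ = 1.305e-4 day⁻¹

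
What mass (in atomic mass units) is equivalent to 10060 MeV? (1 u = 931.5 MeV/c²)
m = E/c² = 10.8 u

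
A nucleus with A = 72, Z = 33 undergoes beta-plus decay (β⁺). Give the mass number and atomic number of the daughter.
Daughter: A = 72, Z = 32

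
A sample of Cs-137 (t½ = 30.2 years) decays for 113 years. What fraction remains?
N/N₀ = (1/2)^(t/t½) = 0.07475 = 7.48%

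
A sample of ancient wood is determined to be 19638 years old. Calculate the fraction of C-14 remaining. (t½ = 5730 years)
N/N₀ = (1/2)^(t/t½) = 0.09296 = 9.3%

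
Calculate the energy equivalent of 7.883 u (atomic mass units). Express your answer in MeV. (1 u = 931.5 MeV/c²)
E = mc² = 7343 MeV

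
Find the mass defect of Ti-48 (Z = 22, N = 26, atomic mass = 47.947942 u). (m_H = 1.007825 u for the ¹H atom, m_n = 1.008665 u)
Δm = Z·m_H + N·m_n − M = 0.4495 u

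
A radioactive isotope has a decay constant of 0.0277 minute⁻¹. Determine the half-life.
t½ = ln(2)/λ = 25.02 minutes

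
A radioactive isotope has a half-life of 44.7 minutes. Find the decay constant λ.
λ = ln(2)/t½ = 0.01551 minute⁻¹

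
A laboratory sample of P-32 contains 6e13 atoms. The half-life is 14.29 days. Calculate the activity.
A = λN = 2.91e12 decays/day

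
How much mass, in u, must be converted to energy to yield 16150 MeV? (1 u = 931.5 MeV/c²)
m = E/c² = 17.34 u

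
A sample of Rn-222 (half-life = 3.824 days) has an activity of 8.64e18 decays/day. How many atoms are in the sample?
N = A/λ = 4.767e19 atoms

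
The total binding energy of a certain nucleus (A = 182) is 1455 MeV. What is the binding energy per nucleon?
B.E./A = 1455/182 = 7.995 MeV/nucleon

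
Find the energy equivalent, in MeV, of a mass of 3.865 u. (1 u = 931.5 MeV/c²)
E = mc² = 3600 MeV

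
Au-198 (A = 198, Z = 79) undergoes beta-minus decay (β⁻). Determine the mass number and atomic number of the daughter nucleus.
Daughter: A = 198, Z = 80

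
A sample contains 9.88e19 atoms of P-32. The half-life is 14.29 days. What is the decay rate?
A = λN = 4.792e18 decays/day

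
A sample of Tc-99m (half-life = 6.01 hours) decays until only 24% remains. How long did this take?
t = t½ × log₂(N₀/N) = 12.37 hours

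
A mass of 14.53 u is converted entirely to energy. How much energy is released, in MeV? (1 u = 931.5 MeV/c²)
E = mc² = 13530 MeV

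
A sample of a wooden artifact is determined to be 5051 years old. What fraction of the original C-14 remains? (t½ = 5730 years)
N/N₀ = (1/2)^(t/t½) = 0.5428 = 54.3%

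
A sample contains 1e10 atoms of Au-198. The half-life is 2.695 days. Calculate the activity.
A = λN = 2.572e9 decays/day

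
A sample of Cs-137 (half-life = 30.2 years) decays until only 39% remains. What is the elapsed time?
t = t½ × log₂(N₀/N) = 41.03 years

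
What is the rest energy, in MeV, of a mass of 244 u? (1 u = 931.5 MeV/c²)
E = mc² = 2.273e5 MeV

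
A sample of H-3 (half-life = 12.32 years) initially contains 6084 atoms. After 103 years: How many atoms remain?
N = N₀(1/2)^(t/t½) = 18.51 atoms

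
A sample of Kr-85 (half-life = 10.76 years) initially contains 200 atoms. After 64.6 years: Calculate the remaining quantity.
N = N₀(1/2)^(t/t½) = 3.117 atoms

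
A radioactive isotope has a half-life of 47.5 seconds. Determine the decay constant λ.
λ = ln(2)/t½ = 0.01459 second⁻¹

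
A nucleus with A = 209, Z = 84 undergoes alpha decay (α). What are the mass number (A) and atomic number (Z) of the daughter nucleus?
Daughter: A = 205, Z = 82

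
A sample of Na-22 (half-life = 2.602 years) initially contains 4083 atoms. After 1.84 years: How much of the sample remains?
N = N₀(1/2)^(t/t½) = 2501 atoms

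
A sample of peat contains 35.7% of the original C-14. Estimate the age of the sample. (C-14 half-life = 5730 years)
Age = t½ × log₂(1/ratio) = 8515 years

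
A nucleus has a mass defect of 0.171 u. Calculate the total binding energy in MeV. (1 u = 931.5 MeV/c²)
B.E. = Δm × 931.5 = 159.3 MeV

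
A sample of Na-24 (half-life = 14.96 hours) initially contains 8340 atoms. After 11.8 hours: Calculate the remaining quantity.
N = N₀(1/2)^(t/t½) = 4828 atoms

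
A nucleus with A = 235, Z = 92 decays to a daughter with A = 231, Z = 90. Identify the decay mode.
ΔA = -4, ΔZ = -2 ⇒ alpha decay (α)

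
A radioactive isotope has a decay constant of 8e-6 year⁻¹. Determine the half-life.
t½ = ln(2)/λ = 86640 years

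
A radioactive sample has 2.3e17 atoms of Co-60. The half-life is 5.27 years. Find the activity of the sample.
A = λN = 3.025e16 decays/year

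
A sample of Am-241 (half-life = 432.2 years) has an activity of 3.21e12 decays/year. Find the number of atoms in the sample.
N = A/λ = 2.002e15 atoms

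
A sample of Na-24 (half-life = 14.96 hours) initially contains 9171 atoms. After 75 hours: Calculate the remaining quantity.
N = N₀(1/2)^(t/t½) = 284 atoms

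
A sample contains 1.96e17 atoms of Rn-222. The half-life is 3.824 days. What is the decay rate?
A = λN = 3.553e16 decays/day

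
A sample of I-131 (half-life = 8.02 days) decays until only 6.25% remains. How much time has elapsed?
t = t½ × log₂(N₀/N) = 32.08 days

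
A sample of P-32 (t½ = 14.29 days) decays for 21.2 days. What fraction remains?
N/N₀ = (1/2)^(t/t½) = 0.3576 = 35.8%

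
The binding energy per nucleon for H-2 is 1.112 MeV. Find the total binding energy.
B.E. = 1.112 × 2 = 2.224 MeV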